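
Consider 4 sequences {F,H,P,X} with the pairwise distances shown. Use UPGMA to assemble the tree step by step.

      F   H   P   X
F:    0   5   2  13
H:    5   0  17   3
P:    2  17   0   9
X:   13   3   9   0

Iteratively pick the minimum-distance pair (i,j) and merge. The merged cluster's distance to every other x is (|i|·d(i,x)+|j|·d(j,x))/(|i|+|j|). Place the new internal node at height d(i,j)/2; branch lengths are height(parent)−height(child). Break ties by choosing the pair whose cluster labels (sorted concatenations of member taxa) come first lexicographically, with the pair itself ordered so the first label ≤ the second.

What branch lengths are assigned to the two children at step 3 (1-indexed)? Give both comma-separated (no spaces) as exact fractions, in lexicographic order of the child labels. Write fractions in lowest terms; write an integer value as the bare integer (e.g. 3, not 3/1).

9/2,4

1. join F+P (d=2) ⇒ FP; edges |F|=1, |P|=1
  updated: d(FP,H)=11, d(FP,X)=11
2. join H+X (d=3) ⇒ HX; edges |H|=3/2, |X|=3/2
  updated: d(FP,HX)=11
3. join FP+HX (d=11) ⇒ FHPX; edges |FP|=9/2, |HX|=4
final tree: ((F:1,P:1):9/2,(H:3/2,X:3/2):4)
total length: 27/2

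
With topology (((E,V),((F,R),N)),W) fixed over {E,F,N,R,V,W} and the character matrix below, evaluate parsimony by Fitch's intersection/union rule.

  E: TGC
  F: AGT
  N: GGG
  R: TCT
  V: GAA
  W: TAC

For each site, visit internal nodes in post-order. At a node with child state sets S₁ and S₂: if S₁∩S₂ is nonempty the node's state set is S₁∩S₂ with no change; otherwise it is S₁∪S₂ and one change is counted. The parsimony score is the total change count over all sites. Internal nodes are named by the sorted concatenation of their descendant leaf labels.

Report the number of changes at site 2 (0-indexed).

3

[col 0] EV: children E:{T}, V:{G} ∪→ {G,T}; cost 1
[col 0] FR: children F:{A}, R:{T} ∪→ {A,T}; cost 1
[col 0] FNR: children FR:{A,T}, N:{G} ∪→ {A,G,T}; cost 1
[col 0] EFNRV: children EV:{G,T}, FNR:{A,G,T} ∩→ {G,T}; cost 0
[col 0] EFNRVW: children EFNRV:{G,T}, W:{T} ∩→ {T}; cost 0
[col 1] EV: children E:{G}, V:{A} ∪→ {A,G}; cost 1
[col 1] FR: children F:{G}, R:{C} ∪→ {C,G}; cost 1
[col 1] FNR: children FR:{C,G}, N:{G} ∩→ {G}; cost 0
[col 1] EFNRV: children EV:{A,G}, FNR:{G} ∩→ {G}; cost 0
[col 1] EFNRVW: children EFNRV:{G}, W:{A} ∪→ {A,G}; cost 1
[col 2] EV: children E:{C}, V:{A} ∪→ {A,C}; cost 1
[col 2] FR: children F:{T}, R:{T} ∩→ {T}; cost 0
[col 2] FNR: children FR:{T}, N:{G} ∪→ {G,T}; cost 1
[col 2] EFNRV: children EV:{A,C}, FNR:{G,T} ∪→ {A,C,G,T}; cost 1
[col 2] EFNRVW: children EFNRV:{A,C,G,T}, W:{C} ∩→ {C}; cost 0
per-site changes: [3, 3, 3]; total = 9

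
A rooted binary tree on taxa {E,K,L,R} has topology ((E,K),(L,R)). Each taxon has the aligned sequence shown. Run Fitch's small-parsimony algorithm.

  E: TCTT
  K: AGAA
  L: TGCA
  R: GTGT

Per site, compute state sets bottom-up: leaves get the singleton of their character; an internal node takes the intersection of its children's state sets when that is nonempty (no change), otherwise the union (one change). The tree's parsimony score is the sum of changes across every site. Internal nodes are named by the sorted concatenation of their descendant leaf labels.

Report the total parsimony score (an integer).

9

EK@0: {T} ∪ {A} = {A,T} (union, +1)
LR@0: {T} ∪ {G} = {G,T} (union, +1)
EKLR@0: {A,T} ∩ {G,T} = {T} (intersection, +0)
EK@1: {C} ∪ {G} = {C,G} (union, +1)
LR@1: {G} ∪ {T} = {G,T} (union, +1)
EKLR@1: {C,G} ∩ {G,T} = {G} (intersection, +0)
EK@2: {T} ∪ {A} = {A,T} (union, +1)
LR@2: {C} ∪ {G} = {C,G} (union, +1)
EKLR@2: {A,T} ∪ {C,G} = {A,C,G,T} (union, +1)
EK@3: {T} ∪ {A} = {A,T} (union, +1)
LR@3: {A} ∪ {T} = {A,T} (union, +1)
EKLR@3: {A,T} ∩ {A,T} = {A,T} (intersection, +0)
per-site changes: [2, 2, 3, 2]; total = 9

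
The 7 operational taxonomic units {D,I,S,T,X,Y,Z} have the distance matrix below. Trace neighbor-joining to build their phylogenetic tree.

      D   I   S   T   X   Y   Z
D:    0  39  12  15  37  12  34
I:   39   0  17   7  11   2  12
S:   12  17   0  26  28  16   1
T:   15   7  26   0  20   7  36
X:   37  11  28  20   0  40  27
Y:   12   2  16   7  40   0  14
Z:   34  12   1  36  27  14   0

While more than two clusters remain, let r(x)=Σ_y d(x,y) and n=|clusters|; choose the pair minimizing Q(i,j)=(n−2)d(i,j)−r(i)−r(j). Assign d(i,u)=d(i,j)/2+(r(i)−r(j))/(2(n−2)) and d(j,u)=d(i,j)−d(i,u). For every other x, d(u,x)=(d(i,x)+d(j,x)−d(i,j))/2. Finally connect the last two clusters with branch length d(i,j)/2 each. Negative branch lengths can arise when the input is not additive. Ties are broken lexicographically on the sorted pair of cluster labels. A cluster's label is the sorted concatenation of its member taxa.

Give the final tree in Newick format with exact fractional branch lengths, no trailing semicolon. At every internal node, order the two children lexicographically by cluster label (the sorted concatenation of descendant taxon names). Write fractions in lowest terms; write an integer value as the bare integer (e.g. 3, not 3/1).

step 1: merge (S,Z) at d=1, Q=-219; branch lengths S→-19/10, Z→29/10; new cluster SZ
  updated: d(D,SZ)=45/2, d(I,SZ)=14, d(SZ,T)=61/2, d(SZ,X)=27, d(SZ,Y)=29/2
step 2: merge (I,X) at d=11, Q=-164; branch lengths I→-9/4, X→53/4; new cluster IX
  updated: d(D,IX)=65/2, d(IX,SZ)=15, d(IX,T)=8, d(IX,Y)=31/2
step 3: merge (IX,SZ) at d=15, Q=-217/2; branch lengths IX→67/12, SZ→113/12; new cluster ISXZ
  updated: d(D,ISXZ)=20, d(ISXZ,T)=47/4, d(ISXZ,Y)=15/2
step 4: merge (D,T) at d=15, Q=-203/4; branch lengths D→173/16, T→67/16; new cluster DT
  updated: d(DT,ISXZ)=67/8, d(DT,Y)=2
step 5: merge (DT,ISXZ) at d=67/8, Q=-143/8; branch lengths DT→23/16, ISXZ→111/16; new cluster DISTXZ
  updated: d(DISTXZ,Y)=9/16
step 6: merge (DISTXZ,Y) at d=9/16; branch lengths DISTXZ→9/32, Y→9/32; new cluster DISTXYZ
final tree: (((D:173/16,T:67/16):23/16,((I:-9/4,X:53/4):67/12,(S:-19/10,Z:29/10):113/12):111/16):9/32,Y:9/32)
total length: 815/16

(((D:173/16,T:67/16):23/16,((I:-9/4,X:53/4):67/12,(S:-19/10,Z:29/10):113/12):111/16):9/32,Y:9/32)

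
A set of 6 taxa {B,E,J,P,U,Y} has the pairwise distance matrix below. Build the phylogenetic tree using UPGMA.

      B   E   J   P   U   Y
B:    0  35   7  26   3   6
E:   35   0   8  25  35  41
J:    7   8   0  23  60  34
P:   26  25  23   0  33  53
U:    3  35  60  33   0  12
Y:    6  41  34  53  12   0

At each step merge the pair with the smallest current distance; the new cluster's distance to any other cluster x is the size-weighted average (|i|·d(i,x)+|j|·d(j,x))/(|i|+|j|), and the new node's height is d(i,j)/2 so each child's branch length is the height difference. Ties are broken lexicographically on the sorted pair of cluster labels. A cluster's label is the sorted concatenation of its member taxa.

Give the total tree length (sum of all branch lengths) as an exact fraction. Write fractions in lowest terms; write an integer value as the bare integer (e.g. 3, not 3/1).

1. join B+U (d=3) ⇒ BU; edges |B|=3/2, |U|=3/2
  updated: d(BU,E)=35, d(BU,J)=67/2, d(BU,P)=59/2, d(BU,Y)=9
2. join E+J (d=8) ⇒ EJ; edges |E|=4, |J|=4
  updated: d(BU,EJ)=137/4, d(EJ,P)=24, d(EJ,Y)=75/2
3. join BU+Y (d=9) ⇒ BUY; edges |BU|=3, |Y|=9/2
  updated: d(BUY,EJ)=106/3, d(BUY,P)=112/3
4. join EJ+P (d=24) ⇒ EJP; edges |EJ|=8, |P|=12
  updated: d(BUY,EJP)=36
5. join BUY+EJP (d=36) ⇒ BEJPUY; edges |BUY|=27/2, |EJP|=6
final tree: (((B:3/2,U:3/2):3,Y:9/2):27/2,((E:4,J:4):8,P:12):6)
total length: 58

58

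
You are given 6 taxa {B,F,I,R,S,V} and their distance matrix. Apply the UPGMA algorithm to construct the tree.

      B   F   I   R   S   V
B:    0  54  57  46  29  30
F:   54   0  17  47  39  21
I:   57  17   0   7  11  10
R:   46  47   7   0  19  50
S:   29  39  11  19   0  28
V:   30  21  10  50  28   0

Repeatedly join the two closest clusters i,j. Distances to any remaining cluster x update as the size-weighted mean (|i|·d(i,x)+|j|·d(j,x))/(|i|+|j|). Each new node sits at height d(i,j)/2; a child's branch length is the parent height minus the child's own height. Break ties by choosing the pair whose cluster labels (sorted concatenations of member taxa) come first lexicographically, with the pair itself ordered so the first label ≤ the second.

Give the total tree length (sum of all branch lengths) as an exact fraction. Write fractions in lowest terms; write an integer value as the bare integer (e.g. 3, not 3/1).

iteration 1: select I,R (d=7); attach at lengths (7/2, 7/2); label the merged cluster IR
  updated: d(B,IR)=103/2, d(F,IR)=32, d(IR,S)=15, d(IR,V)=30
iteration 2: select IR,S (d=15); attach at lengths (4, 15/2); label the merged cluster IRS
  updated: d(B,IRS)=44, d(F,IRS)=103/3, d(IRS,V)=88/3
iteration 3: select F,V (d=21); attach at lengths (21/2, 21/2); label the merged cluster FV
  updated: d(B,FV)=42, d(FV,IRS)=191/6
iteration 4: select FV,IRS (d=191/6); attach at lengths (65/12, 101/12); label the merged cluster FIRSV
  updated: d(B,FIRSV)=216/5
iteration 5: select B,FIRSV (d=216/5); attach at lengths (108/5, 341/60); label the merged cluster BFIRSV
final tree: (B:108/5,((F:21/2,V:21/2):65/12,((I:7/2,R:7/2):4,S:15/2):101/12):341/60)
total length: 4837/60

4837/60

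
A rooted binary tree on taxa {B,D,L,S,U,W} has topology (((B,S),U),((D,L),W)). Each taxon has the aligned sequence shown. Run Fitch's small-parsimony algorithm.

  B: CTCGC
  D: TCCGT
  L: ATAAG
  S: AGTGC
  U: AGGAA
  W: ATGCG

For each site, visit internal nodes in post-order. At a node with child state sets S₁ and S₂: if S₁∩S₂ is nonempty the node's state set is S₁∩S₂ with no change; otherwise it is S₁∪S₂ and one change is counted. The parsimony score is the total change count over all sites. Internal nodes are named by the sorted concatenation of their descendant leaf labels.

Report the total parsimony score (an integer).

15

BS@0: {C} ∪ {A} = {A,C} (union, +1)
BSU@0: {A,C} ∩ {A} = {A} (intersection, +0)
DL@0: {T} ∪ {A} = {A,T} (union, +1)
DLW@0: {A,T} ∩ {A} = {A} (intersection, +0)
BDLSUW@0: {A} ∩ {A} = {A} (intersection, +0)
BS@1: {T} ∪ {G} = {G,T} (union, +1)
BSU@1: {G,T} ∩ {G} = {G} (intersection, +0)
DL@1: {C} ∪ {T} = {C,T} (union, +1)
DLW@1: {C,T} ∩ {T} = {T} (intersection, +0)
BDLSUW@1: {G} ∪ {T} = {G,T} (union, +1)
BS@2: {C} ∪ {T} = {C,T} (union, +1)
BSU@2: {C,T} ∪ {G} = {C,G,T} (union, +1)
DL@2: {C} ∪ {A} = {A,C} (union, +1)
DLW@2: {A,C} ∪ {G} = {A,C,G} (union, +1)
BDLSUW@2: {C,G,T} ∩ {A,C,G} = {C,G} (intersection, +0)
BS@3: {G} ∩ {G} = {G} (intersection, +0)
BSU@3: {G} ∪ {A} = {A,G} (union, +1)
DL@3: {G} ∪ {A} = {A,G} (union, +1)
DLW@3: {A,G} ∪ {C} = {A,C,G} (union, +1)
BDLSUW@3: {A,G} ∩ {A,C,G} = {A,G} (intersection, +0)
BS@4: {C} ∩ {C} = {C} (intersection, +0)
BSU@4: {C} ∪ {A} = {A,C} (union, +1)
DL@4: {T} ∪ {G} = {G,T} (union, +1)
DLW@4: {G,T} ∩ {G} = {G} (intersection, +0)
BDLSUW@4: {A,C} ∪ {G} = {A,C,G} (union, +1)
per-site changes: [2, 3, 4, 3, 3]; total = 15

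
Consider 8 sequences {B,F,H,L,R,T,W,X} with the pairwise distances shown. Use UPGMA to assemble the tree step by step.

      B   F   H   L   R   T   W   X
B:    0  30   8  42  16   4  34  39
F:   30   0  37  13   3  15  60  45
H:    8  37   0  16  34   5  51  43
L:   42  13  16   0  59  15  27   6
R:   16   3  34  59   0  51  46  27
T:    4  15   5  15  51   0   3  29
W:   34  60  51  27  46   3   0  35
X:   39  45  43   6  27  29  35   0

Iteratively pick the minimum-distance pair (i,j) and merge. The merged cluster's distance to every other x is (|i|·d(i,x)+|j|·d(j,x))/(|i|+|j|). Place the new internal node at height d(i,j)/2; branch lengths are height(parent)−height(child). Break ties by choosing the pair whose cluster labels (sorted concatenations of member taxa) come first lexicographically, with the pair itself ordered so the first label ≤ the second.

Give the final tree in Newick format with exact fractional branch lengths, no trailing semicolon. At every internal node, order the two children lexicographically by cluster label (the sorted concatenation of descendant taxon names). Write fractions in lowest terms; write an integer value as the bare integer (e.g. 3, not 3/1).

((((B:4,H:4):31/4,(T:3/2,W:3/2):41/4):29/8,(L:3,X:3):99/8):8/3,(F:3/2,R:3/2):397/24)

iteration 1: select F,R (d=3); attach at lengths (3/2, 3/2); label the merged cluster FR
  updated: d(B,FR)=23, d(FR,H)=71/2, d(FR,L)=36, d(FR,T)=33, d(FR,W)=53, d(FR,X)=36
iteration 2: select T,W (d=3); attach at lengths (3/2, 3/2); label the merged cluster TW
  updated: d(B,TW)=19, d(FR,TW)=43, d(H,TW)=28, d(L,TW)=21, d(TW,X)=32
iteration 3: select L,X (d=6); attach at lengths (3, 3); label the merged cluster LX
  updated: d(B,LX)=81/2, d(FR,LX)=36, d(H,LX)=59/2, d(LX,TW)=53/2
iteration 4: select B,H (d=8); attach at lengths (4, 4); label the merged cluster BH
  updated: d(BH,FR)=117/4, d(BH,LX)=35, d(BH,TW)=47/2
iteration 5: select BH,TW (d=47/2); attach at lengths (31/4, 41/4); label the merged cluster BHTW
  updated: d(BHTW,FR)=289/8, d(BHTW,LX)=123/4
iteration 6: select BHTW,LX (d=123/4); attach at lengths (29/8, 99/8); label the merged cluster BHLTWX
  updated: d(BHLTWX,FR)=433/12
iteration 7: select BHLTWX,FR (d=433/12); attach at lengths (8/3, 397/24); label the merged cluster BFHLRTWX
final tree: ((((B:4,H:4):31/4,(T:3/2,W:3/2):41/4):29/8,(L:3,X:3):99/8):8/3,(F:3/2,R:3/2):397/24)
total length: 1757/24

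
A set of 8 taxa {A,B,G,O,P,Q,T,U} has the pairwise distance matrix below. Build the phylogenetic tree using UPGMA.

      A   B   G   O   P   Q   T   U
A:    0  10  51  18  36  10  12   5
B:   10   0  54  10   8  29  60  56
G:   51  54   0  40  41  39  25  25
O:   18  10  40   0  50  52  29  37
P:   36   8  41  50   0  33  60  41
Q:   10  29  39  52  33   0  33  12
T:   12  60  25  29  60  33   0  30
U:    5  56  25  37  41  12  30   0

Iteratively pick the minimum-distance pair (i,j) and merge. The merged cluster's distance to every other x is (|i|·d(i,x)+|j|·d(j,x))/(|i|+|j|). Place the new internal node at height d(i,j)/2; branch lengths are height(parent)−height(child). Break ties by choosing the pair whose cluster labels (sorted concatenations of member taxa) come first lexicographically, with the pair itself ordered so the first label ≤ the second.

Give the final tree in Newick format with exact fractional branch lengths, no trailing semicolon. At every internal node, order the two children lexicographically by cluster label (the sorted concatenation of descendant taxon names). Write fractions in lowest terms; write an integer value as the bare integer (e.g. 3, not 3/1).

step 1: merge (A,U) at d=5; branch lengths A→5/2, U→5/2; new cluster AU
  updated: d(AU,B)=33, d(AU,G)=38, d(AU,O)=55/2, d(AU,P)=77/2, d(AU,Q)=11, d(AU,T)=21
step 2: merge (B,P) at d=8; branch lengths B→4, P→4; new cluster BP
  updated: d(AU,BP)=143/4, d(BP,G)=95/2, d(BP,O)=30, d(BP,Q)=31, d(BP,T)=60
step 3: merge (AU,Q) at d=11; branch lengths AU→3, Q→11/2; new cluster AQU
  updated: d(AQU,BP)=205/6, d(AQU,G)=115/3, d(AQU,O)=107/3, d(AQU,T)=25
step 4: merge (AQU,T) at d=25; branch lengths AQU→7, T→25/2; new cluster AQTU
  updated: d(AQTU,BP)=325/8, d(AQTU,G)=35, d(AQTU,O)=34
step 5: merge (BP,O) at d=30; branch lengths BP→11, O→15; new cluster BOP
  updated: d(AQTU,BOP)=461/12, d(BOP,G)=45
step 6: merge (AQTU,G) at d=35; branch lengths AQTU→5, G→35/2; new cluster AGQTU
  updated: d(AGQTU,BOP)=596/15
step 7: merge (AGQTU,BOP) at d=596/15; branch lengths AGQTU→71/30, BOP→73/15; new cluster ABGOPQTU
final tree: (((((A:5/2,U:5/2):3,Q:11/2):7,T:25/2):5,G:35/2):71/30,((B:4,P:4):11,O:15):73/15)
total length: 1451/15

(((((A:5/2,U:5/2):3,Q:11/2):7,T:25/2):5,G:35/2):71/30,((B:4,P:4):11,O:15):73/15)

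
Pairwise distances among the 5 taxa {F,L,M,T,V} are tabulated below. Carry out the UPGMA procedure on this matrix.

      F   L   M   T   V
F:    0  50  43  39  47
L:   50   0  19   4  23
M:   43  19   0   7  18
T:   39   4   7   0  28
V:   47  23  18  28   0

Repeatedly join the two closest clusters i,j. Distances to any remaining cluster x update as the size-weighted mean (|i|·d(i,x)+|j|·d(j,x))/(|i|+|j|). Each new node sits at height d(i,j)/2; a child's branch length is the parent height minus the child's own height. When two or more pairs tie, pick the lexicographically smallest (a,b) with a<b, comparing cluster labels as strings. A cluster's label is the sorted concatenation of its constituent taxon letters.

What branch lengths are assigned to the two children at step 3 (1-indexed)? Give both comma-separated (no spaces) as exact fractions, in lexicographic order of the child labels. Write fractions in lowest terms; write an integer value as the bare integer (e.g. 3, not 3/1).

5,23/2

step 1: merge (L,T) at d=4; branch lengths L→2, T→2; new cluster LT
  updated: d(F,LT)=89/2, d(LT,M)=13, d(LT,V)=51/2
step 2: merge (LT,M) at d=13; branch lengths LT→9/2, M→13/2; new cluster LMT
  updated: d(F,LMT)=44, d(LMT,V)=23
step 3: merge (LMT,V) at d=23; branch lengths LMT→5, V→23/2; new cluster LMTV
  updated: d(F,LMTV)=179/4
step 4: merge (F,LMTV) at d=179/4; branch lengths F→179/8, LMTV→87/8; new cluster FLMTV
final tree: (F:179/8,(((L:2,T:2):9/2,M:13/2):5,V:23/2):87/8)
total length: 259/4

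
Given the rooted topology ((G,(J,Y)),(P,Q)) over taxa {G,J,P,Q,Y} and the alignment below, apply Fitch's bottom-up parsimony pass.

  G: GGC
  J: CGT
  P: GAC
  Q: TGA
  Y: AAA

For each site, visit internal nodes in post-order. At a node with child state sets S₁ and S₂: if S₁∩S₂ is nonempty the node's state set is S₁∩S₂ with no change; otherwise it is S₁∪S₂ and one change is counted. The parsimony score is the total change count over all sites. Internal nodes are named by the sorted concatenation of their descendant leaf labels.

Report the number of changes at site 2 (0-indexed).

JY@0: {C} ∪ {A} = {A,C} (union, +1)
GJY@0: {G} ∪ {A,C} = {A,C,G} (union, +1)
PQ@0: {G} ∪ {T} = {G,T} (union, +1)
GJPQY@0: {A,C,G} ∩ {G,T} = {G} (intersection, +0)
JY@1: {G} ∪ {A} = {A,G} (union, +1)
GJY@1: {G} ∩ {A,G} = {G} (intersection, +0)
PQ@1: {A} ∪ {G} = {A,G} (union, +1)
GJPQY@1: {G} ∩ {A,G} = {G} (intersection, +0)
JY@2: {T} ∪ {A} = {A,T} (union, +1)
GJY@2: {C} ∪ {A,T} = {A,C,T} (union, +1)
PQ@2: {C} ∪ {A} = {A,C} (union, +1)
GJPQY@2: {A,C,T} ∩ {A,C} = {A,C} (intersection, +0)
per-site changes: [3, 2, 3]; total = 8

3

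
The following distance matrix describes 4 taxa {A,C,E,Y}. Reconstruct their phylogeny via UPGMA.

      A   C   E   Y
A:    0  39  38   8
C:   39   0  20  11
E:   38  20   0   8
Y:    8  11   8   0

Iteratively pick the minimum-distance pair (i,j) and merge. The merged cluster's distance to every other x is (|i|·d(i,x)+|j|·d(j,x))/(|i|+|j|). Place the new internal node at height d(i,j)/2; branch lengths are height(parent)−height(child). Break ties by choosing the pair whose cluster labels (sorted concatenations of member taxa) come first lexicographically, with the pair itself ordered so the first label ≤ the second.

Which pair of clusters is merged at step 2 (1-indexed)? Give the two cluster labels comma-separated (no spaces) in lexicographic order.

C,E

step 1: merge (A,Y) at d=8; branch lengths A→4, Y→4; new cluster AY
  updated: d(AY,C)=25, d(AY,E)=23
step 2: merge (C,E) at d=20; branch lengths C→10, E→10; new cluster CE
  updated: d(AY,CE)=24
step 3: merge (AY,CE) at d=24; branch lengths AY→8, CE→2; new cluster ACEY
final tree: ((A:4,Y:4):8,(C:10,E:10):2)
total length: 38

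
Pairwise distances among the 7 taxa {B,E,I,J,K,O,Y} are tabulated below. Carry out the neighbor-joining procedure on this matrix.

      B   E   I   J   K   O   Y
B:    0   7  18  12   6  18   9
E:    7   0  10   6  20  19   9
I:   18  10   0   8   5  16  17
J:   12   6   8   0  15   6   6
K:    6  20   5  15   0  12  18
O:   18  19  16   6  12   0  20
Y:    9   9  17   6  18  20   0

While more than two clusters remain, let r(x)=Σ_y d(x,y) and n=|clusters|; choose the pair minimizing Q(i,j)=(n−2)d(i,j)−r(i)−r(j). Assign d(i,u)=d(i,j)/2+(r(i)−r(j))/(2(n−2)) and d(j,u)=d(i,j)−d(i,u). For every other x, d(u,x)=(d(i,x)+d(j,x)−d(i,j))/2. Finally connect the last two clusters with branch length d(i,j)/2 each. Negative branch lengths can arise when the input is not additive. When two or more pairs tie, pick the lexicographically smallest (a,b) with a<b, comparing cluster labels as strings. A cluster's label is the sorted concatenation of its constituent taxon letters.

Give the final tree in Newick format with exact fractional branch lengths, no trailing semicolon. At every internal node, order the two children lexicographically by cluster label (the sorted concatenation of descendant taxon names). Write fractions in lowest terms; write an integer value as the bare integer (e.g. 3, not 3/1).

1. join I+K (d=5, Q=-125) ⇒ IK; edges |I|=23/10, |K|=27/10
  updated: d(B,IK)=19/2, d(E,IK)=25/2, d(IK,J)=9, d(IK,O)=23/2, d(IK,Y)=15
2. join J+O (d=6, Q=-179/2) ⇒ JO; edges |J|=-23/16, |O|=119/16
  updated: d(B,JO)=12, d(E,JO)=19/2, d(IK,JO)=29/4, d(JO,Y)=10
3. join IK+JO (d=29/4, Q=-245/4) ⇒ IJKO; edges |IK|=109/24, |JO|=65/24
  updated: d(B,IJKO)=57/8, d(E,IJKO)=59/8, d(IJKO,Y)=71/8
4. join B+E (d=7, Q=-65/2) ⇒ BE; edges |B|=55/16, |E|=57/16
  updated: d(BE,IJKO)=15/4, d(BE,Y)=11/2
5. join BE+IJKO (d=15/4, Q=-145/8) ⇒ BEIJKO; edges |BE|=3/16, |IJKO|=57/16
  updated: d(BEIJKO,Y)=85/16
6. join BEIJKO+Y (d=85/16) ⇒ BEIJKOY; edges |BEIJKO|=85/32, |Y|=85/32
final tree: (((B:55/16,E:57/16):3/16,((I:23/10,K:27/10):109/24,(J:-23/16,O:119/16):65/24):57/16):85/32,Y:85/32)
total length: 549/16

(((B:55/16,E:57/16):3/16,((I:23/10,K:27/10):109/24,(J:-23/16,O:119/16):65/24):57/16):85/32,Y:85/32)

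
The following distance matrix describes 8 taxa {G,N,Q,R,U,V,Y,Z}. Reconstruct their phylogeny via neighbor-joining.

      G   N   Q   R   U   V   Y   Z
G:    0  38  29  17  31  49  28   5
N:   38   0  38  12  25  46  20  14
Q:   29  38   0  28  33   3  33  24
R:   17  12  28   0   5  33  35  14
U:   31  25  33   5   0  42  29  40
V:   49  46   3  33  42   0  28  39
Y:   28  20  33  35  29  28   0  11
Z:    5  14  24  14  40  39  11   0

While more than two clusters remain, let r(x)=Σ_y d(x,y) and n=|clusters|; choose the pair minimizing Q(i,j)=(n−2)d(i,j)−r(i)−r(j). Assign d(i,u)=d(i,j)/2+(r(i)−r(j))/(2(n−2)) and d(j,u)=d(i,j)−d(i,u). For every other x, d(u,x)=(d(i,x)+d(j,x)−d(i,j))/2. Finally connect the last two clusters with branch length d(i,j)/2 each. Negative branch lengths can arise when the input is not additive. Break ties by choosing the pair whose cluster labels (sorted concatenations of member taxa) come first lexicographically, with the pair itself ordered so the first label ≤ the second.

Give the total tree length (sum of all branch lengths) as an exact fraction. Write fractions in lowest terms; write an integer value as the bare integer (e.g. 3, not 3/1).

iteration 1: select Q,V (d=3, Q=-410); attach at lengths (-17/6, 35/6); label the merged cluster QV
  updated: d(G,QV)=75/2, d(N,QV)=81/2, d(QV,R)=29, d(QV,U)=36, d(QV,Y)=29, d(QV,Z)=30
iteration 2: select R,U (d=5, Q=-253); attach at lengths (-29/10, 79/10); label the merged cluster RU
  updated: d(G,RU)=43/2, d(N,RU)=16, d(QV,RU)=30, d(RU,Y)=59/2, d(RU,Z)=49/2
iteration 3: select G,Z (d=5, Q=-389/2); attach at lengths (131/16, -51/16); label the merged cluster GZ
  updated: d(GZ,N)=47/2, d(GZ,QV)=125/4, d(GZ,RU)=41/2, d(GZ,Y)=17
iteration 4: select N,RU (d=16, Q=-148); attach at lengths (26/3, 22/3); label the merged cluster NRU
  updated: d(GZ,NRU)=14, d(NRU,QV)=109/4, d(NRU,Y)=67/4
iteration 5: select GZ,NRU (d=14, Q=-369/4); attach at lengths (129/16, 95/16); label the merged cluster GNRUZ
  updated: d(GNRUZ,QV)=89/4, d(GNRUZ,Y)=79/8
iteration 6: select GNRUZ,QV (d=89/4, Q=-489/8); attach at lengths (25/16, 331/16); label the merged cluster GNQRUVZ
  updated: d(GNQRUVZ,Y)=133/16
iteration 7: select GNQRUVZ,Y (d=133/16); attach at lengths (133/32, 133/32); label the merged cluster GNQRUVYZ
final tree: ((((G:131/16,Z:-51/16):129/16,(N:26/3,(R:-29/10,U:79/10):22/3):95/16):25/16,(Q:-17/6,V:35/6):331/16):133/32,Y:133/32)
total length: 1177/16

1177/16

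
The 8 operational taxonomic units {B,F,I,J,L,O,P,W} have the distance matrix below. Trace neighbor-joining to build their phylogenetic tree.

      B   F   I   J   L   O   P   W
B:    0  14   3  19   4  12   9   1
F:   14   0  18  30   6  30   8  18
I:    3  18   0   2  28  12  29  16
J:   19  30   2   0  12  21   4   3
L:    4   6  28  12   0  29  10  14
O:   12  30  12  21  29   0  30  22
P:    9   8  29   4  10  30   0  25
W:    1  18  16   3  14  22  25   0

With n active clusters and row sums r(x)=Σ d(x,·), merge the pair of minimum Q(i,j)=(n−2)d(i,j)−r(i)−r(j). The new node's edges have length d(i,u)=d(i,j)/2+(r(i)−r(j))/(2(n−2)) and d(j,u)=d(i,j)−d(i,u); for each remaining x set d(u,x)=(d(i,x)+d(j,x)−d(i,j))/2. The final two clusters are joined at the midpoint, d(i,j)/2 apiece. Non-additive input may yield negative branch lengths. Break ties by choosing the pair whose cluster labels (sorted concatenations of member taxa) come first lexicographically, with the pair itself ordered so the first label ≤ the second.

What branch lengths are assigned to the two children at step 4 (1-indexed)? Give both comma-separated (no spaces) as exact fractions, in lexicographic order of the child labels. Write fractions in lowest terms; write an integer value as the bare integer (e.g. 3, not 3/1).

step 1: merge (I,O) at d=12, Q=-192; branch lengths I→2, O→10; new cluster IO
  updated: d(B,IO)=3/2, d(F,IO)=18, d(IO,J)=11/2, d(IO,L)=45/2, d(IO,P)=47/2, d(IO,W)=13
step 2: merge (F,P) at d=8, Q=-267/2; branch lengths F→109/20, P→51/20; new cluster FP
  updated: d(B,FP)=15/2, d(FP,IO)=67/4, d(FP,J)=13, d(FP,L)=4, d(FP,W)=35/2
step 3: merge (FP,L) at d=4, Q=-397/4; branch lengths FP→73/32, L→55/32; new cluster FLP
  updated: d(B,FLP)=15/4, d(FLP,IO)=141/8, d(FLP,J)=21/2, d(FLP,W)=55/4
step 4: merge (J,W) at d=3, Q=-239/4; branch lengths J→65/24, W→7/24; new cluster JW
  updated: d(B,JW)=17/2, d(FLP,JW)=85/8, d(IO,JW)=31/4
step 5: merge (B,FLP) at d=15/4, Q=-153/4; branch lengths B→-43/16, FLP→103/16; new cluster BFLP
  updated: d(BFLP,IO)=123/16, d(BFLP,JW)=123/16
step 6: merge (BFLP,IO) at d=123/16, Q=-185/8; branch lengths BFLP→61/16, IO→31/8; new cluster BFILOP
  updated: d(BFILOP,JW)=31/8
step 7: merge (BFILOP,JW) at d=31/8; branch lengths BFILOP→31/16, JW→31/16; new cluster BFIJLOPW
final tree: (((B:-43/16,((F:109/20,P:51/20):73/32,L:55/32):103/16):61/16,(I:2,O:10):31/8):31/16,(J:65/24,W:7/24):31/16)
total length: 677/16

65/24,7/24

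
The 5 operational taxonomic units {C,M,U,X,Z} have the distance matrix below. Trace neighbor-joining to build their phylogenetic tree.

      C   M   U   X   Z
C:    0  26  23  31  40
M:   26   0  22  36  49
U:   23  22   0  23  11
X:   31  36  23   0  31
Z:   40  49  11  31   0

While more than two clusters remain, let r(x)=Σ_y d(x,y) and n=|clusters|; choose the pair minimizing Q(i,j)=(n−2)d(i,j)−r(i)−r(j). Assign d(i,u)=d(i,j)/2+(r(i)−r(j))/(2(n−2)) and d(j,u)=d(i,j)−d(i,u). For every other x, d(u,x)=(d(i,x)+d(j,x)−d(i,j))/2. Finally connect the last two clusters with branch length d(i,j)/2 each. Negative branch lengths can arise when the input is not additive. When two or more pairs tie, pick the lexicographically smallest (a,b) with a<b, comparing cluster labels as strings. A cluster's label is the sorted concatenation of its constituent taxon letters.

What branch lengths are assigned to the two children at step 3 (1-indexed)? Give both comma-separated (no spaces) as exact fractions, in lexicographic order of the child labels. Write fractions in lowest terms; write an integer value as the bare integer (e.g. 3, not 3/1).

7,8

1. join U+Z (d=11, Q=-177) ⇒ UZ; edges |U|=-19/6, |Z|=85/6
  updated: d(C,UZ)=26, d(M,UZ)=30, d(UZ,X)=43/2
2. join C+M (d=26, Q=-123) ⇒ CM; edges |C|=43/4, |M|=61/4
  updated: d(CM,UZ)=15, d(CM,X)=41/2
3. join CM+UZ (d=15, Q=-57) ⇒ CMUZ; edges |CM|=7, |UZ|=8
  updated: d(CMUZ,X)=27/2
4. join CMUZ+X (d=27/2) ⇒ CMUXZ; edges |CMUZ|=27/4, |X|=27/4
final tree: (((C:43/4,M:61/4):7,(U:-19/6,Z:85/6):8):27/4,X:27/4)
total length: 131/2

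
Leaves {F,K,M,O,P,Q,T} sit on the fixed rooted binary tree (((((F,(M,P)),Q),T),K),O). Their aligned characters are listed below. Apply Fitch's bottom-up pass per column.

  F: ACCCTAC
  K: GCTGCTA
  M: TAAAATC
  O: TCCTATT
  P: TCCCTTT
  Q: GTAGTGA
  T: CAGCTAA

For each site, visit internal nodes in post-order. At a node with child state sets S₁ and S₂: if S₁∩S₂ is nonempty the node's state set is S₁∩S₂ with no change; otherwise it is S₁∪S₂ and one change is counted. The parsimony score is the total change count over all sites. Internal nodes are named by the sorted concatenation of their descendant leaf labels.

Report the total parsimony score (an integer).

24

[col 0] MP: children M:{T}, P:{T} ∩→ {T}; cost 0
[col 0] FMP: children F:{A}, MP:{T} ∪→ {A,T}; cost 1
[col 0] FMPQ: children FMP:{A,T}, Q:{G} ∪→ {A,G,T}; cost 1
[col 0] FMPQT: children FMPQ:{A,G,T}, T:{C} ∪→ {A,C,G,T}; cost 1
[col 0] FKMPQT: children FMPQT:{A,C,G,T}, K:{G} ∩→ {G}; cost 0
[col 0] FKMOPQT: children FKMPQT:{G}, O:{T} ∪→ {G,T}; cost 1
[col 1] MP: children M:{A}, P:{C} ∪→ {A,C}; cost 1
[col 1] FMP: children F:{C}, MP:{A,C} ∩→ {C}; cost 0
[col 1] FMPQ: children FMP:{C}, Q:{T} ∪→ {C,T}; cost 1
[col 1] FMPQT: children FMPQ:{C,T}, T:{A} ∪→ {A,C,T}; cost 1
[col 1] FKMPQT: children FMPQT:{A,C,T}, K:{C} ∩→ {C}; cost 0
[col 1] FKMOPQT: children FKMPQT:{C}, O:{C} ∩→ {C}; cost 0
[col 2] MP: children M:{A}, P:{C} ∪→ {A,C}; cost 1
[col 2] FMP: children F:{C}, MP:{A,C} ∩→ {C}; cost 0
[col 2] FMPQ: children FMP:{C}, Q:{A} ∪→ {A,C}; cost 1
[col 2] FMPQT: children FMPQ:{A,C}, T:{G} ∪→ {A,C,G}; cost 1
[col 2] FKMPQT: children FMPQT:{A,C,G}, K:{T} ∪→ {A,C,G,T}; cost 1
[col 2] FKMOPQT: children FKMPQT:{A,C,G,T}, O:{C} ∩→ {C}; cost 0
[col 3] MP: children M:{A}, P:{C} ∪→ {A,C}; cost 1
[col 3] FMP: children F:{C}, MP:{A,C} ∩→ {C}; cost 0
[col 3] FMPQ: children FMP:{C}, Q:{G} ∪→ {C,G}; cost 1
[col 3] FMPQT: children FMPQ:{C,G}, T:{C} ∩→ {C}; cost 0
[col 3] FKMPQT: children FMPQT:{C}, K:{G} ∪→ {C,G}; cost 1
[col 3] FKMOPQT: children FKMPQT:{C,G}, O:{T} ∪→ {C,G,T}; cost 1
[col 4] MP: children M:{A}, P:{T} ∪→ {A,T}; cost 1
[col 4] FMP: children F:{T}, MP:{A,T} ∩→ {T}; cost 0
[col 4] FMPQ: children FMP:{T}, Q:{T} ∩→ {T}; cost 0
[col 4] FMPQT: children FMPQ:{T}, T:{T} ∩→ {T}; cost 0
[col 4] FKMPQT: children FMPQT:{T}, K:{C} ∪→ {C,T}; cost 1
[col 4] FKMOPQT: children FKMPQT:{C,T}, O:{A} ∪→ {A,C,T}; cost 1
[col 5] MP: children M:{T}, P:{T} ∩→ {T}; cost 0
[col 5] FMP: children F:{A}, MP:{T} ∪→ {A,T}; cost 1
[col 5] FMPQ: children FMP:{A,T}, Q:{G} ∪→ {A,G,T}; cost 1
[col 5] FMPQT: children FMPQ:{A,G,T}, T:{A} ∩→ {A}; cost 0
[col 5] FKMPQT: children FMPQT:{A}, K:{T} ∪→ {A,T}; cost 1
[col 5] FKMOPQT: children FKMPQT:{A,T}, O:{T} ∩→ {T}; cost 0
[col 6] MP: children M:{C}, P:{T} ∪→ {C,T}; cost 1
[col 6] FMP: children F:{C}, MP:{C,T} ∩→ {C}; cost 0
[col 6] FMPQ: children FMP:{C}, Q:{A} ∪→ {A,C}; cost 1
[col 6] FMPQT: children FMPQ:{A,C}, T:{A} ∩→ {A}; cost 0
[col 6] FKMPQT: children FMPQT:{A}, K:{A} ∩→ {A}; cost 0
[col 6] FKMOPQT: children FKMPQT:{A}, O:{T} ∪→ {A,T}; cost 1
per-site changes: [4, 3, 4, 4, 3, 3, 3]; total = 24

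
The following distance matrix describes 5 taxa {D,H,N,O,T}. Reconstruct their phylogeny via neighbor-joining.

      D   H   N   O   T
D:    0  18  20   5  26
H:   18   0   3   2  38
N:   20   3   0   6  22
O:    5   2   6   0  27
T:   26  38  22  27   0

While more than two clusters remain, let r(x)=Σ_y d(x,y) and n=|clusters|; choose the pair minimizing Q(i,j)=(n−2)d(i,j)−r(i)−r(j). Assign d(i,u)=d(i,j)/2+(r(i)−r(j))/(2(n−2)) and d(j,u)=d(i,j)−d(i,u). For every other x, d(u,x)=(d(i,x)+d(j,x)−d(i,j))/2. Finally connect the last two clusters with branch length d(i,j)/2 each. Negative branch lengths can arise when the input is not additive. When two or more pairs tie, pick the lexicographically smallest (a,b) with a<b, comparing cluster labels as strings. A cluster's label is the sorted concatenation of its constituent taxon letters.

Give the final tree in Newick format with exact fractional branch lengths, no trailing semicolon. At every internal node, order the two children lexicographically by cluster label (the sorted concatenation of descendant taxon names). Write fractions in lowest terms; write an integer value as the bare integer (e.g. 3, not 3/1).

step 1: merge (D,T) at d=26, Q=-104; branch lengths D→17/3, T→61/3; new cluster DT
  updated: d(DT,H)=15, d(DT,N)=8, d(DT,O)=3
step 2: merge (DT,O) at d=3, Q=-31; branch lengths DT→21/4, O→-9/4; new cluster DOT
  updated: d(DOT,H)=7, d(DOT,N)=11/2
step 3: merge (DOT,H) at d=7, Q=-31/2; branch lengths DOT→19/4, H→9/4; new cluster DHOT
  updated: d(DHOT,N)=3/4
step 4: merge (DHOT,N) at d=3/4; branch lengths DHOT→3/8, N→3/8; new cluster DHNOT
final tree: ((((D:17/3,T:61/3):21/4,O:-9/4):19/4,H:9/4):3/8,N:3/8)
total length: 147/4

((((D:17/3,T:61/3):21/4,O:-9/4):19/4,H:9/4):3/8,N:3/8)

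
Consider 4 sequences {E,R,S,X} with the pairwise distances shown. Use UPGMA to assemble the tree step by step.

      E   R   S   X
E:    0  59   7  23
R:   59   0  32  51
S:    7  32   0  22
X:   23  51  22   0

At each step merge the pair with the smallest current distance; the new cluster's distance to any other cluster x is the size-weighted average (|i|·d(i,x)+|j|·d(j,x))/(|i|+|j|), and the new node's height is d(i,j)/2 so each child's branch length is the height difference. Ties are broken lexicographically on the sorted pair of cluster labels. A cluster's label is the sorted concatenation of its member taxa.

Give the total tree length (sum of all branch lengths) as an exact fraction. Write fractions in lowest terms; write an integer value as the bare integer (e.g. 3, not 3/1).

1. join E+S (d=7) ⇒ ES; edges |E|=7/2, |S|=7/2
  updated: d(ES,R)=91/2, d(ES,X)=45/2
2. join ES+X (d=45/2) ⇒ ESX; edges |ES|=31/4, |X|=45/4
  updated: d(ESX,R)=142/3
3. join ESX+R (d=142/3) ⇒ ERSX; edges |ESX|=149/12, |R|=71/3
final tree: (((E:7/2,S:7/2):31/4,X:45/4):149/12,R:71/3)
total length: 745/12

745/12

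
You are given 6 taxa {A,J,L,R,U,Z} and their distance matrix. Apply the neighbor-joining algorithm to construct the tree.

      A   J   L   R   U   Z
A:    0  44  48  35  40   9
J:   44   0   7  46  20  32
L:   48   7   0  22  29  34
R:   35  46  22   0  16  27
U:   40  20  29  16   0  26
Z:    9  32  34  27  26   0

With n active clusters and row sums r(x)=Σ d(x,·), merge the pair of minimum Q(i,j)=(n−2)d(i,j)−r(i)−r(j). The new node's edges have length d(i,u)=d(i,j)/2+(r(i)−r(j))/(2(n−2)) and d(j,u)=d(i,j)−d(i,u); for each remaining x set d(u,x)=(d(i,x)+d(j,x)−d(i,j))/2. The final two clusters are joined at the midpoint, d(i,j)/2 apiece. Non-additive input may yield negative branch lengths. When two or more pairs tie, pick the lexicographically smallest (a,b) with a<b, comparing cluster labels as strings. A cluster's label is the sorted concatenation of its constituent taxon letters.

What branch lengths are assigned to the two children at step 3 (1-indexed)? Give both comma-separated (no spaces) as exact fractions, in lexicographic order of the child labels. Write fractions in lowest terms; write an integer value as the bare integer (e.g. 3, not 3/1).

133/8,119/8

iteration 1: select A,Z (d=9, Q=-268); attach at lengths (21/2, -3/2); label the merged cluster AZ
  updated: d(AZ,J)=67/2, d(AZ,L)=73/2, d(AZ,R)=53/2, d(AZ,U)=57/2
iteration 2: select J,L (d=7, Q=-180); attach at lengths (11/2, 3/2); label the merged cluster JL
  updated: d(AZ,JL)=63/2, d(JL,R)=61/2, d(JL,U)=21
iteration 3: select AZ,JL (d=63/2, Q=-213/2); attach at lengths (133/8, 119/8); label the merged cluster AJLZ
  updated: d(AJLZ,R)=51/4, d(AJLZ,U)=9
iteration 4: select AJLZ,R (d=51/4, Q=-151/4); attach at lengths (23/8, 79/8); label the merged cluster AJLRZ
  updated: d(AJLRZ,U)=49/8
iteration 5: select AJLRZ,U (d=49/8); attach at lengths (49/16, 49/16); label the merged cluster AJLRUZ
final tree: ((((A:21/2,Z:-3/2):133/8,(J:11/2,L:3/2):119/8):23/8,R:79/8):49/16,U:49/16)
total length: 531/8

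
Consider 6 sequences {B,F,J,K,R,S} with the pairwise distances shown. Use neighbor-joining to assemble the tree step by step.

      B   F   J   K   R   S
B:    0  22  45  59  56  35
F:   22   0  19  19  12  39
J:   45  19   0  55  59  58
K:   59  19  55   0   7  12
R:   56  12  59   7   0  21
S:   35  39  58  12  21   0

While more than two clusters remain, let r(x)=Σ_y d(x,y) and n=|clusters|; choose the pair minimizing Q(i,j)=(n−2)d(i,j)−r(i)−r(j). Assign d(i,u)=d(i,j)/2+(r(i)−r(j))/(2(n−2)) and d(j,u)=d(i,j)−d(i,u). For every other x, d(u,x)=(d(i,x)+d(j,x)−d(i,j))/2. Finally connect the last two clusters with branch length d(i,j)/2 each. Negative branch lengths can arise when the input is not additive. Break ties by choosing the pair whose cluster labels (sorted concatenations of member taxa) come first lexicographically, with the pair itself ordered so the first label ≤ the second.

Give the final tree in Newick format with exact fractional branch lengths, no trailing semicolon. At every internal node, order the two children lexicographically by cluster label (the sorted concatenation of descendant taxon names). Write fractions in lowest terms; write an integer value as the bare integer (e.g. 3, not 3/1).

1. join K+R (d=7, Q=-279) ⇒ KR; edges |K|=25/8, |R|=31/8
  updated: d(B,KR)=54, d(F,KR)=12, d(J,KR)=107/2, d(KR,S)=13
2. join KR+S (d=13, Q=-477/2) ⇒ KRS; edges |KR|=53/12, |S|=103/12
  updated: d(B,KRS)=38, d(F,KRS)=19, d(J,KRS)=197/4
3. join B+KRS (d=38, Q=-541/4) ⇒ BKRS; edges |B|=299/16, |KRS|=309/16
  updated: d(BKRS,F)=3/2, d(BKRS,J)=225/8
4. join BKRS+F (d=3/2, Q=-389/8) ⇒ BFKRS; edges |BKRS|=85/16, |F|=-61/16
  updated: d(BFKRS,J)=365/16
5. join BFKRS+J (d=365/16) ⇒ BFJKRS; edges |BFKRS|=365/32, |J|=365/32
final tree: (((B:299/16,((K:25/8,R:31/8):53/12,S:103/12):309/16):85/16,F:-61/16):365/32,J:365/32)
total length: 1317/16

(((B:299/16,((K:25/8,R:31/8):53/12,S:103/12):309/16):85/16,F:-61/16):365/32,J:365/32)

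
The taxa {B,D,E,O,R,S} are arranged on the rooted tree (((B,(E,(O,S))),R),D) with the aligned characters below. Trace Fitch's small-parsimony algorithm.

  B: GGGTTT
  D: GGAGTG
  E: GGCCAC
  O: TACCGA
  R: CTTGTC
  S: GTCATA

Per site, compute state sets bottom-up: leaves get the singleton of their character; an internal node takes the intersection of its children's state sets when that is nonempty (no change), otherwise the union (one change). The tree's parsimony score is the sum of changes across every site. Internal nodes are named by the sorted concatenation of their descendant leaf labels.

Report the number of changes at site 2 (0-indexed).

[col 0] OS: children O:{T}, S:{G} ∪→ {G,T}; cost 1
[col 0] EOS: children E:{G}, OS:{G,T} ∩→ {G}; cost 0
[col 0] BEOS: children B:{G}, EOS:{G} ∩→ {G}; cost 0
[col 0] BEORS: children BEOS:{G}, R:{C} ∪→ {C,G}; cost 1
[col 0] BDEORS: children BEORS:{C,G}, D:{G} ∩→ {G}; cost 0
[col 1] OS: children O:{A}, S:{T} ∪→ {A,T}; cost 1
[col 1] EOS: children E:{G}, OS:{A,T} ∪→ {A,G,T}; cost 1
[col 1] BEOS: children B:{G}, EOS:{A,G,T} ∩→ {G}; cost 0
[col 1] BEORS: children BEOS:{G}, R:{T} ∪→ {G,T}; cost 1
[col 1] BDEORS: children BEORS:{G,T}, D:{G} ∩→ {G}; cost 0
[col 2] OS: children O:{C}, S:{C} ∩→ {C}; cost 0
[col 2] EOS: children E:{C}, OS:{C} ∩→ {C}; cost 0
[col 2] BEOS: children B:{G}, EOS:{C} ∪→ {C,G}; cost 1
[col 2] BEORS: children BEOS:{C,G}, R:{T} ∪→ {C,G,T}; cost 1
[col 2] BDEORS: children BEORS:{C,G,T}, D:{A} ∪→ {A,C,G,T}; cost 1
[col 3] OS: children O:{C}, S:{A} ∪→ {A,C}; cost 1
[col 3] EOS: children E:{C}, OS:{A,C} ∩→ {C}; cost 0
[col 3] BEOS: children B:{T}, EOS:{C} ∪→ {C,T}; cost 1
[col 3] BEORS: children BEOS:{C,T}, R:{G} ∪→ {C,G,T}; cost 1
[col 3] BDEORS: children BEORS:{C,G,T}, D:{G} ∩→ {G}; cost 0
[col 4] OS: children O:{G}, S:{T} ∪→ {G,T}; cost 1
[col 4] EOS: children E:{A}, OS:{G,T} ∪→ {A,G,T}; cost 1
[col 4] BEOS: children B:{T}, EOS:{A,G,T} ∩→ {T}; cost 0
[col 4] BEORS: children BEOS:{T}, R:{T} ∩→ {T}; cost 0
[col 4] BDEORS: children BEORS:{T}, D:{T} ∩→ {T}; cost 0
[col 5] OS: children O:{A}, S:{A} ∩→ {A}; cost 0
[col 5] EOS: children E:{C}, OS:{A} ∪→ {A,C}; cost 1
[col 5] BEOS: children B:{T}, EOS:{A,C} ∪→ {A,C,T}; cost 1
[col 5] BEORS: children BEOS:{A,C,T}, R:{C} ∩→ {C}; cost 0
[col 5] BDEORS: children BEORS:{C}, D:{G} ∪→ {C,G}; cost 1
per-site changes: [2, 3, 3, 3, 2, 3]; total = 16

3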